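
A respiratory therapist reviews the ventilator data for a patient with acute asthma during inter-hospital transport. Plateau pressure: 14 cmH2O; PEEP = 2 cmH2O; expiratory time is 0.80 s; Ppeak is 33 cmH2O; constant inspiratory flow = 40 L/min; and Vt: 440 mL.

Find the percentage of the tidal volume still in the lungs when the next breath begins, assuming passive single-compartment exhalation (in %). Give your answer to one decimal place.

46.5

Flow: 40 L/min ÷ 60 = 0.6667 L/s.
R = (PIP − Pplat)/V̇ = (33 − 14) / 0.6667 = 19.0/0.6667 = 28.499 cmH2O·s/L.
C = Vt/(Pplat − PEEP) = 440.0 / (14 − 2) = 440.0/12.0 = 36.667 mL/cmH2O.
τ = R × C = 28.499 × 0.03667 L/cmH2O = 1.045 s.
Fraction remaining at end-expiration = e^(−Te/τ) = e^(−0.80/1.045) = 0.4651 → 46.51%.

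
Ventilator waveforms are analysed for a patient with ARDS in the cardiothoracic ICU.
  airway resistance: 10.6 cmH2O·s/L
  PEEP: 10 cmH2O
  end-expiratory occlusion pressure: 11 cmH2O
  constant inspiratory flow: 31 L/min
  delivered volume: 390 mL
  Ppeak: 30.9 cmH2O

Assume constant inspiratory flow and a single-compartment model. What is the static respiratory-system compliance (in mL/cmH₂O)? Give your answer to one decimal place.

Flow: 31 L/min ÷ 60 = 0.5167 L/s.
Total PEEP = 11 cmH2O (set 10 + intrinsic 1); this is the baseline alveolar pressure.
Equation of motion (constant flow): PIP = Vt/C + R·V̇ + PEEP.
Vt/C = PIP − R·V̇ − PEEP = 30.9 − 10.6×0.5167 − 11 = 30.9 − 5.477 − 11 = 14.423 cmH2O.
C = Vt / 14.423 = 390 / 14.423 = 27.04 mL/cmH2O.

27.0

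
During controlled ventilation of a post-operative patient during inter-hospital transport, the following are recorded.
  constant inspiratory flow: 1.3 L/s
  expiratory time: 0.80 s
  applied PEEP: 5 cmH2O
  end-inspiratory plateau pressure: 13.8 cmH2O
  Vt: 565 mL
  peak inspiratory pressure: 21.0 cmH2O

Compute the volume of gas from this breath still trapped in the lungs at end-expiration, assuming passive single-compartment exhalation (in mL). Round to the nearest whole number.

R = (PIP − Pplat)/V̇ = (21.0 − 13.8) / 1.3 = 7.2/1.3 = 5.538 cmH2O·s/L.
C = Vt/(Pplat − PEEP) = 565.0 / (13.8 − 5) = 565.0/8.8 = 64.205 mL/cmH2O.
τ = R × C = 5.538 × 0.06421 L/cmH2O = 0.3556 s.
Fraction remaining = e^(−Te/τ) = e^(−0.80/0.3556) = 0.1054.
Trapped volume = 565.0 × 0.1054 = 59.551 mL.

60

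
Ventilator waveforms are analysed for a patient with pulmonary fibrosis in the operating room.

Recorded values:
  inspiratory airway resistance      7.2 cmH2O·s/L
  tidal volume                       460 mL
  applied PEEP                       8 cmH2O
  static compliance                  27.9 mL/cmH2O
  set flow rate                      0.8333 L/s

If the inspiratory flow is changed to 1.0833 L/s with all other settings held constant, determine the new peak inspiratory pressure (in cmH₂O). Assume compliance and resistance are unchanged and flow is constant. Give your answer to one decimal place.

PIP = Vt/C + R·V̇ + PEEP (constant-flow equation of motion).
Only the resistive term changes: ΔPIP = R × ΔV̇ = 7.2 × (1.0833 − 0.8333) = 7.2 × 0.25 = 1.8 cmH2O.
Original PIP = 460/27.9 + 7.2×0.8333 + 8 = 30.487 cmH2O; new PIP = 30.487 + (1.8) = 32.287 cmH2O.

32.3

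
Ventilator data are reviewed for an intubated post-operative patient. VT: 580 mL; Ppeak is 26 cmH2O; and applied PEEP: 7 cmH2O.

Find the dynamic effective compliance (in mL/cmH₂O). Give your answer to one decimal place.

Dynamic compliance = Vt / (PIP − PEEP) = 580 / (26 − 7) = 580 / 19.0 = 30.526 mL/cmH2O.

30.5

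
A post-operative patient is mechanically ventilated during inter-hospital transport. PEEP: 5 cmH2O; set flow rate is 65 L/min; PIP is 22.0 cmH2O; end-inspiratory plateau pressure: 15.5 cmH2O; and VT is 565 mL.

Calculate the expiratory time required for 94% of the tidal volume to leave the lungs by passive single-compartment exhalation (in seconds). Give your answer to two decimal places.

Flow: 65 L/min ÷ 60 = 1.0833 L/s.
R = (PIP − Pplat)/V̇ = (22.0 − 15.5) / 1.0833 = 6.5/1.0833 = 6.0 cmH2O·s/L.
C = Vt/(Pplat − PEEP) = 565.0 / (15.5 − 5) = 565.0/10.5 = 53.81 mL/cmH2O.
τ = R × C = 6.0 × 0.05381 L/cmH2O = 0.3229 s.
t = −τ·ln(1 − 0.94) = −0.3229·ln(0.06) = 0.9085 s.

0.91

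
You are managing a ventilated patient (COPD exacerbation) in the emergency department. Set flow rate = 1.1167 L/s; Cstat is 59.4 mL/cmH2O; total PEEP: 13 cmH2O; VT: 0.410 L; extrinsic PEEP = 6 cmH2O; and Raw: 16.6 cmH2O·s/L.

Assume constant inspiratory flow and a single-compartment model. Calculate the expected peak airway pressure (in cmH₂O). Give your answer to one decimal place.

38.4

Total PEEP = 13 cmH2O (set 6 + intrinsic 7); this is the baseline alveolar pressure.
Equation of motion (constant flow): PIP = Vt/C + R·V̇ + PEEP.
PIP = 410/59.4 + 16.6×1.1167 + 13 = 6.902 + 18.537 + 13 = 38.439 cmH2O.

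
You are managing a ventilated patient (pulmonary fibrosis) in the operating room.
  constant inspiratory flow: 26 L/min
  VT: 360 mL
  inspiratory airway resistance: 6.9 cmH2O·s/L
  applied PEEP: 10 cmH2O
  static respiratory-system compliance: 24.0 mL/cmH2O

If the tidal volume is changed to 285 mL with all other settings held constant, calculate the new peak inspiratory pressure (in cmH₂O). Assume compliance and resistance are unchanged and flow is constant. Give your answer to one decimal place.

Flow: 26 L/min ÷ 60 = 0.4333 L/s.
PIP = Vt/C + R·V̇ + PEEP (constant-flow equation of motion).
Only the elastic term changes: ΔPIP = ΔVt / C = (285 − 360) / 24.0 = -3.125 cmH2O.
Original PIP = 360/24.0 + 6.9×0.4333 + 10 = 27.99 cmH2O; new PIP = 27.99 + (-3.125) = 24.865 cmH2O.

24.9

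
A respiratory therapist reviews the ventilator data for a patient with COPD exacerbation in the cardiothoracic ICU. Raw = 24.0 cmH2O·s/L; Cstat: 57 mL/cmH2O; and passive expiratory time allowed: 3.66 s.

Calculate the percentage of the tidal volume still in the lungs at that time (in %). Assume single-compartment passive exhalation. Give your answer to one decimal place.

6.9

τ = R × C = 24.0 × 57 mL/cmH2O = 24.0 × 0.057 L/cmH2O = 1.368 s.
Passive exhalation: V(t)/V₀ = e^(−t/τ) = e^(−3.66/1.368) = 0.06888.
Fraction remaining = 0.06888 → 6.888%.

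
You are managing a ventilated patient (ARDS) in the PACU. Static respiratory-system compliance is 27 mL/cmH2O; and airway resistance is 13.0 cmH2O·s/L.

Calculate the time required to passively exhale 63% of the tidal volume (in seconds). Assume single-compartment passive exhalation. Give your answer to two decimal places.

τ = R × C = 13.0 × 27 mL/cmH2O = 13.0 × 0.027 L/cmH2O = 0.351 s.
Exhaled fraction f = 1 − e^(−t/τ) → t = −τ·ln(1 − f) = −0.351·ln(0.37) = 0.349 s.

0.35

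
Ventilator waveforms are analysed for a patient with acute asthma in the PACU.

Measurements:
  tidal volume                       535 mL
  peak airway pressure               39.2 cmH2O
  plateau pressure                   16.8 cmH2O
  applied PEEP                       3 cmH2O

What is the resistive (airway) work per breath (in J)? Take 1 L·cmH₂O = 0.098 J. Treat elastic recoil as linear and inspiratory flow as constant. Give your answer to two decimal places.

1.17

With constant inspiratory flow the resistive pressure is constant at PIP − Pplat = 39.2 − 16.8 = 22.4 cmH2O, so resistive work = 22.4 × 0.535 = 11.984 L·cmH2O.
× 0.098 J/(L·cmH2O) → 1.174 J.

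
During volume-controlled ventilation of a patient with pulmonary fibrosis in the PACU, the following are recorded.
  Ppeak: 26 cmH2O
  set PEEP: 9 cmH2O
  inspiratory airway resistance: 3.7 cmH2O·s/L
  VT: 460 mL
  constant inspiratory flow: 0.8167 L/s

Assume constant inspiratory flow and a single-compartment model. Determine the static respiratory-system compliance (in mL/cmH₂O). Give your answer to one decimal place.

Equation of motion (constant flow): PIP = Vt/C + R·V̇ + PEEP.
Vt/C = PIP − R·V̇ − PEEP = 26 − 3.7×0.8167 − 9 = 26 − 3.022 − 9 = 13.978 cmH2O.
C = Vt / 13.978 = 460 / 13.978 = 32.909 mL/cmH2O.

32.9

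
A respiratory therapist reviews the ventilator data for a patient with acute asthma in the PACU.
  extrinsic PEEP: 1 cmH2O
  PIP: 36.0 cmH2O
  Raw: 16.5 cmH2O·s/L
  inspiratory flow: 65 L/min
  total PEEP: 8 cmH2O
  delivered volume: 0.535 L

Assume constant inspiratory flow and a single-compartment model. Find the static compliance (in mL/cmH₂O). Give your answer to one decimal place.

Flow: 65 L/min ÷ 60 = 1.0833 L/s.
Total PEEP = 8 cmH2O (set 1 + intrinsic 7); this is the baseline alveolar pressure.
Equation of motion (constant flow): PIP = Vt/C + R·V̇ + PEEP.
Vt/C = PIP − R·V̇ − PEEP = 36.0 − 16.5×1.0833 − 8 = 36.0 − 17.874 − 8 = 10.126 cmH2O.
C = Vt / 10.126 = 535 / 10.126 = 52.834 mL/cmH2O.

52.8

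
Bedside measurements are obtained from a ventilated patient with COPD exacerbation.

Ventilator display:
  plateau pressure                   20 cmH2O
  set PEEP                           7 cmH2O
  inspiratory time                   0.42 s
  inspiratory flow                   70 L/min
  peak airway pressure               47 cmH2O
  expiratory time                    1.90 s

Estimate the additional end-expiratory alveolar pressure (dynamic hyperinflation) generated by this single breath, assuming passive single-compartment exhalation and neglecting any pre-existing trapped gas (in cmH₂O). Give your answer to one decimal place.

1.5

Flow: 70 L/min ÷ 60 = 1.1667 L/s.
Vt = flow × Ti = 1.1667 L/s × 0.42 s × 1000 mL/L = 490.01 mL.
R = (PIP − Pplat)/V̇ = (47 − 20) / 1.1667 = 27.0/1.1667 = 23.142 cmH2O·s/L.
C = Vt/(Pplat − PEEP) = 490.01 / (20 − 7) = 490.01/13.0 = 37.693 mL/cmH2O.
τ = R × C = 23.142 × 0.03769 L/cmH2O = 0.8722 s.
Fraction remaining = e^(−Te/τ) = e^(−1.90/0.8722) = 0.1132; trapped volume = 490.01 × 0.1132 = 55.469 mL.
Additional alveolar pressure from trapping ≈ V_trapped / C = 55.469 / 37.693 = 1.472 cmH2O.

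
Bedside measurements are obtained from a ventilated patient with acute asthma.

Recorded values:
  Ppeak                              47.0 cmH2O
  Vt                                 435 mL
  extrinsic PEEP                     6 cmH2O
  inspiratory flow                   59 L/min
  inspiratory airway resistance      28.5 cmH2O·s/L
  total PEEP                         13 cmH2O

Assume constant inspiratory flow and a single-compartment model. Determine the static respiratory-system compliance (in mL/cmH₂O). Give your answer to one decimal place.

72.8

Flow: 59 L/min ÷ 60 = 0.9833 L/s.
Total PEEP = 13 cmH2O (set 6 + intrinsic 7); this is the baseline alveolar pressure.
Equation of motion (constant flow): PIP = Vt/C + R·V̇ + PEEP.
Vt/C = PIP − R·V̇ − PEEP = 47.0 − 28.5×0.9833 − 13 = 47.0 − 28.024 − 13 = 5.976 cmH2O.
C = Vt / 5.976 = 435 / 5.976 = 72.791 mL/cmH2O.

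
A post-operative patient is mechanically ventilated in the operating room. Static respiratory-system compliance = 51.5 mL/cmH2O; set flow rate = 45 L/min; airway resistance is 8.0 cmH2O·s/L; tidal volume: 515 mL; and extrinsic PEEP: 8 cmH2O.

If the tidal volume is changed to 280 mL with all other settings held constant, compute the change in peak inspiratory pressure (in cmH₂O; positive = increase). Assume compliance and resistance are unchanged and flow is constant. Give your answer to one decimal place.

-4.6

PIP = Vt/C + R·V̇ + PEEP (constant-flow equation of motion).
Only the elastic term changes: ΔPIP = ΔVt / C = (280 − 515) / 51.5 = -4.563 cmH2O.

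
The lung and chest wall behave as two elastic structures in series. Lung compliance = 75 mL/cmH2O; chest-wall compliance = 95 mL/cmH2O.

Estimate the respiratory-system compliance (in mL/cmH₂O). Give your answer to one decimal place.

41.9

Lung and chest wall are elastances in series: 1/Crs = 1/CL + 1/Ccw.
1/Crs = 1/75 + 1/95 = 0.02386.
Crs = 41.911 mL/cmH2O.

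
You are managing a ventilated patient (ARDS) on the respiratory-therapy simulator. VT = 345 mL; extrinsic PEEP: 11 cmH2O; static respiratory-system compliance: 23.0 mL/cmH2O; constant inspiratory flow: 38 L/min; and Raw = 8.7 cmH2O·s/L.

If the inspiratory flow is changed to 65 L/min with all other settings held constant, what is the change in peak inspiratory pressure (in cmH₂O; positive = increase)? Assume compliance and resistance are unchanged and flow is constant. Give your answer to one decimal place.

Flow: 38 L/min ÷ 60 = 0.6333 L/s.
New flow: 65 L/min ÷ 60 = 1.0833 L/s.
PIP = Vt/C + R·V̇ + PEEP (constant-flow equation of motion).
Only the resistive term changes: ΔPIP = R × ΔV̇ = 8.7 × (1.0833 − 0.6333) = 8.7 × 0.45 = 3.915 cmH2O.

3.9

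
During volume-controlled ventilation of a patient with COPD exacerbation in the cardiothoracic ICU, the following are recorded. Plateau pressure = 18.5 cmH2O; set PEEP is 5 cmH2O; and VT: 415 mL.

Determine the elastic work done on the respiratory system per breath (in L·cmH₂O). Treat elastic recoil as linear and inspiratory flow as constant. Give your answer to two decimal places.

Elastic work ≈ ½ × (Pplat − PEEP) × Vt = 0.5 × (18.5 − 5) × 0.415 L = 0.5 × 13.5 × 0.415 = 2.801 L·cmH2O.

2.80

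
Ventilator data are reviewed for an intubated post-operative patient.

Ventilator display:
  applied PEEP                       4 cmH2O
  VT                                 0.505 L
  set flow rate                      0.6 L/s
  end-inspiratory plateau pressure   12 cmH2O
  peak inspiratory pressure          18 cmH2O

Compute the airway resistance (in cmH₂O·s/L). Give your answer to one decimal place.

10.0

Raw = (PIP − Pplat) / flow = (18 − 12) / 0.6 = 6.0 / 0.6 = 10.0 cmH2O·s/L.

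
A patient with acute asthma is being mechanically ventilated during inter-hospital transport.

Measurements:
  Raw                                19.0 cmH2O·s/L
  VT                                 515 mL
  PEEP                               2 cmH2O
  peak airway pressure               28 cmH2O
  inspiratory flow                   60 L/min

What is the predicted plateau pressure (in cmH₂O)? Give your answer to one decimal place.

9.0

Flow: 60 L/min ÷ 60 = 1 L/s.
Pplat = PIP − Raw × flow = 28 − 19.0 × 1 = 28 − 19.0 = 9.0 cmH2O.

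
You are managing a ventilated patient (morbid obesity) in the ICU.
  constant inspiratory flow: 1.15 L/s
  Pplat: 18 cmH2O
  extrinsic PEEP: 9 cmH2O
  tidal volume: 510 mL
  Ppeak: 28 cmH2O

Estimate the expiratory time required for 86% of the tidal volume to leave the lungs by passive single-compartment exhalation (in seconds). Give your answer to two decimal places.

R = (PIP − Pplat)/V̇ = (28 − 18) / 1.15 = 10.0/1.15 = 8.696 cmH2O·s/L.
C = Vt/(Pplat − PEEP) = 510.0 / (18 − 9) = 510.0/9.0 = 56.667 mL/cmH2O.
τ = R × C = 8.696 × 0.05667 L/cmH2O = 0.4928 s.
t = −τ·ln(1 − 0.86) = −0.4928·ln(0.14) = 0.9689 s.

0.97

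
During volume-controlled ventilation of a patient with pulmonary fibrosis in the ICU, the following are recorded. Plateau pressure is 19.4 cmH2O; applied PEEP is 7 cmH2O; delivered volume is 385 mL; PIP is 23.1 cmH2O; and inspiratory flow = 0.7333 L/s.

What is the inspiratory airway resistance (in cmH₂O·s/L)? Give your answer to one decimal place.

Raw = (PIP − Pplat) / flow = (23.1 − 19.4) / 0.7333 = 3.7 / 0.7333 = 5.046 cmH2O·s/L.

5.0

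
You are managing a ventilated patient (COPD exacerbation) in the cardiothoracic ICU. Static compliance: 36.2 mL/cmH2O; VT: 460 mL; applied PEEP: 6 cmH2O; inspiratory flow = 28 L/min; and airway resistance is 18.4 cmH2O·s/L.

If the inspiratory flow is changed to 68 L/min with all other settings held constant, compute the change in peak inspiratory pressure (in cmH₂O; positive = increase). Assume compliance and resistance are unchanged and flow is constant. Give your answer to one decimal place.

Flow: 28 L/min ÷ 60 = 0.4667 L/s.
New flow: 68 L/min ÷ 60 = 1.1333 L/s.
PIP = Vt/C + R·V̇ + PEEP (constant-flow equation of motion).
Only the resistive term changes: ΔPIP = R × ΔV̇ = 18.4 × (1.1333 − 0.4667) = 18.4 × 0.6666 = 12.265 cmH2O.

12.3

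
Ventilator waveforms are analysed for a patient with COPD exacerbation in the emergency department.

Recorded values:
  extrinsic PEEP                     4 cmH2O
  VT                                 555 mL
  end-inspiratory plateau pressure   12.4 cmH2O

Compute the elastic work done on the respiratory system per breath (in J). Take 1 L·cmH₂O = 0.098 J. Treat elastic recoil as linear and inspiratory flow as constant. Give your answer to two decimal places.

Elastic work ≈ ½ × (Pplat − PEEP) × Vt = 0.5 × (12.4 − 4) × 0.555 L = 0.5 × 8.4 × 0.555 = 2.331 L·cmH2O.
× 0.098 J/(L·cmH2O) → 0.2284 J.

0.23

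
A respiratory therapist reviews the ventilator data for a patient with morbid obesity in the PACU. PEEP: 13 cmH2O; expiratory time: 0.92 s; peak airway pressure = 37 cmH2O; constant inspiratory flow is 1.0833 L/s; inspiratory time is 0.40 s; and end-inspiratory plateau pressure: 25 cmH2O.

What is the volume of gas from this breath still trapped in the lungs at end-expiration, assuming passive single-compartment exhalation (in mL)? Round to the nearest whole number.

43

Vt = flow × Ti = 1.0833 L/s × 0.40 s × 1000 mL/L = 433.32 mL.
R = (PIP − Pplat)/V̇ = (37 − 25) / 1.0833 = 12.0/1.0833 = 11.077 cmH2O·s/L.
C = Vt/(Pplat − PEEP) = 433.32 / (25 − 13) = 433.32/12.0 = 36.11 mL/cmH2O.
τ = R × C = 11.077 × 0.03611 L/cmH2O = 0.4 s.
Fraction remaining = e^(−Te/τ) = e^(−0.92/0.4) = 0.1003.
Trapped volume = 433.32 × 0.1003 = 43.462 mL.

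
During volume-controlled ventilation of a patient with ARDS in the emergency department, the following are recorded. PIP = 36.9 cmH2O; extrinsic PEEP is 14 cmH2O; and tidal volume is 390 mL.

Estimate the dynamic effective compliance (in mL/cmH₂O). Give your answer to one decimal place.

Dynamic compliance = Vt / (PIP − PEEP) = 390 / (36.9 − 14) = 390 / 22.9 = 17.031 mL/cmH2O.

17.0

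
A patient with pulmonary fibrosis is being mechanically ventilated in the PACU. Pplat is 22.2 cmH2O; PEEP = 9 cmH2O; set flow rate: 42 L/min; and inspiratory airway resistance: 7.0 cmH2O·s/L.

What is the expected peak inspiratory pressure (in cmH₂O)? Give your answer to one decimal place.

Flow: 42 L/min ÷ 60 = 0.7 L/s.
PIP = Pplat + Raw × flow = 22.2 + 7.0 × 0.7 = 22.2 + 4.9 = 27.1 cmH2O.

27.1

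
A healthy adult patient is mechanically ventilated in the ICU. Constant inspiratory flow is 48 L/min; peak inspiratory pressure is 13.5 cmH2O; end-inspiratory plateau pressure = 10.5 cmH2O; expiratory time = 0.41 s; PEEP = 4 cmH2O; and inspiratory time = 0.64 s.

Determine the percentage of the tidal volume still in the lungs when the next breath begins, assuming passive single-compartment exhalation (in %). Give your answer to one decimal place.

Flow: 48 L/min ÷ 60 = 0.8 L/s.
Vt = flow × Ti = 0.8 L/s × 0.64 s × 1000 mL/L = 512.0 mL.
R = (PIP − Pplat)/V̇ = (13.5 − 10.5) / 0.8 = 3.0/0.8 = 3.75 cmH2O·s/L.
C = Vt/(Pplat − PEEP) = 512.0 / (10.5 − 4) = 512.0/6.5 = 78.769 mL/cmH2O.
τ = R × C = 3.75 × 0.07877 L/cmH2O = 0.2954 s.
Fraction remaining at end-expiration = e^(−Te/τ) = e^(−0.41/0.2954) = 0.2496 → 24.96%.

25.0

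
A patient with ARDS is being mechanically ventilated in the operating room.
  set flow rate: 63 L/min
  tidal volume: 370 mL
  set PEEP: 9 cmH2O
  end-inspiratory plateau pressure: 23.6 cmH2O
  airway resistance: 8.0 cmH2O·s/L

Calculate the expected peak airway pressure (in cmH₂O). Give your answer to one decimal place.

Flow: 63 L/min ÷ 60 = 1.05 L/s.
PIP = Pplat + Raw × flow = 23.6 + 8.0 × 1.05 = 23.6 + 8.4 = 32.0 cmH2O.

32.0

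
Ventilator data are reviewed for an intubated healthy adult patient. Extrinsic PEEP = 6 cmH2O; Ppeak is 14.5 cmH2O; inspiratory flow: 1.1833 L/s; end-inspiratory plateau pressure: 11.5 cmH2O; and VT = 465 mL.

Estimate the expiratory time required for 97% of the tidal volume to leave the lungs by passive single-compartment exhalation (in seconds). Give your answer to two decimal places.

0.75

R = (PIP − Pplat)/V̇ = (14.5 − 11.5) / 1.1833 = 3.0/1.1833 = 2.535 cmH2O·s/L.
C = Vt/(Pplat − PEEP) = 465.0 / (11.5 − 6) = 465.0/5.5 = 84.545 mL/cmH2O.
τ = R × C = 2.535 × 0.08455 L/cmH2O = 0.2143 s.
t = −τ·ln(1 − 0.97) = −0.2143·ln(0.03) = 0.7515 s.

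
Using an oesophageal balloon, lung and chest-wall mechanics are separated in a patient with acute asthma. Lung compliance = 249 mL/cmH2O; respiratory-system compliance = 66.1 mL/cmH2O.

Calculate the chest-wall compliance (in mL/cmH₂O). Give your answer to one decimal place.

1/Ccw = 1/Crs − 1/CL.
1/Ccw = 1/66.1 − 1/249 = 0.01111.
Ccw = 90.009 mL/cmH2O.

90.0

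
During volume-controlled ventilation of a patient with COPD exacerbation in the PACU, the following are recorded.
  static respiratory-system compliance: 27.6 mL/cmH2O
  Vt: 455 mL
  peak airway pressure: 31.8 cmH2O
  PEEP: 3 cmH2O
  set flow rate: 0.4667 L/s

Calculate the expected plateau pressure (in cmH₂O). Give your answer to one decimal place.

Pplat = PEEP + Vt / Cstat = 3 + 455 / 27.6 = 3 + 16.486 = 19.486 cmH2O.

19.5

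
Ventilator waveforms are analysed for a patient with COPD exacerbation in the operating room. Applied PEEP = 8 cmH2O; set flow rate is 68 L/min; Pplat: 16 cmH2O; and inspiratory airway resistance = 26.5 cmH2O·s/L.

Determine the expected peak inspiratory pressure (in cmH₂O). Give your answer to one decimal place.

Flow: 68 L/min ÷ 60 = 1.1333 L/s.
PIP = Pplat + Raw × flow = 16 + 26.5 × 1.1333 = 16 + 30.032 = 46.032 cmH2O.

46.0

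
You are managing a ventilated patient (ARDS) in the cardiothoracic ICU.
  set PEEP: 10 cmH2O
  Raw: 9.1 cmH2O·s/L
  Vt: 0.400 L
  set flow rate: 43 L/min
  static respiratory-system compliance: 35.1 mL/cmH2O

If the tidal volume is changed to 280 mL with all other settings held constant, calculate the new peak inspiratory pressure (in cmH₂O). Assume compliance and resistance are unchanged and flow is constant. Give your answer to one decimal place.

Flow: 43 L/min ÷ 60 = 0.7167 L/s.
PIP = Vt/C + R·V̇ + PEEP (constant-flow equation of motion).
Only the elastic term changes: ΔPIP = ΔVt / C = (280 − 400) / 35.1 = -3.419 cmH2O.
Original PIP = 400/35.1 + 9.1×0.7167 + 10 = 27.918 cmH2O; new PIP = 27.918 + (-3.419) = 24.499 cmH2O.

24.5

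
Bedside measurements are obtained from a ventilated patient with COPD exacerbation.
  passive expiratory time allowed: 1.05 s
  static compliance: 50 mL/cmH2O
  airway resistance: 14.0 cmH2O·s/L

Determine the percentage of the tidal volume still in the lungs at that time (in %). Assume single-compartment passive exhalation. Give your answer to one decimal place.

τ = R × C = 14.0 × 50 mL/cmH2O = 14.0 × 0.050 L/cmH2O = 0.7 s.
Passive exhalation: V(t)/V₀ = e^(−t/τ) = e^(−1.05/0.7) = 0.2231.
Fraction remaining = 0.2231 → 22.31%.

22.3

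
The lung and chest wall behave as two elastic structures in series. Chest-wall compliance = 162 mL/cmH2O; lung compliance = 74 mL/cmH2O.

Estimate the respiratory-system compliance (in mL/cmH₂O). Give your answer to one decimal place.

Lung and chest wall are elastances in series: 1/Crs = 1/CL + 1/Ccw.
1/Crs = 1/74 + 1/162 = 0.01969.
Crs = 50.787 mL/cmH2O.

50.8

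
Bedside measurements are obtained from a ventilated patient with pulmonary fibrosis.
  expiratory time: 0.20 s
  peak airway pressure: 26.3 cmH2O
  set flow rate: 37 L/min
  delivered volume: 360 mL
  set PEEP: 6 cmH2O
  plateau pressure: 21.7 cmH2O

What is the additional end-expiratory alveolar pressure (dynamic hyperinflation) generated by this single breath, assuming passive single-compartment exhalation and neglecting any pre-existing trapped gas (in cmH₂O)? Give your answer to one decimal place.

4.9

Flow: 37 L/min ÷ 60 = 0.6167 L/s.
R = (PIP − Pplat)/V̇ = (26.3 − 21.7) / 0.6167 = 4.6/0.6167 = 7.459 cmH2O·s/L.
C = Vt/(Pplat − PEEP) = 360.0 / (21.7 − 6) = 360.0/15.7 = 22.93 mL/cmH2O.
τ = R × C = 7.459 × 0.02293 L/cmH2O = 0.171 s.
Fraction remaining = e^(−Te/τ) = e^(−0.20/0.171) = 0.3105; trapped volume = 360.0 × 0.3105 = 111.78 mL.
Additional alveolar pressure from trapping ≈ V_trapped / C = 111.78 / 22.93 = 4.875 cmH2O.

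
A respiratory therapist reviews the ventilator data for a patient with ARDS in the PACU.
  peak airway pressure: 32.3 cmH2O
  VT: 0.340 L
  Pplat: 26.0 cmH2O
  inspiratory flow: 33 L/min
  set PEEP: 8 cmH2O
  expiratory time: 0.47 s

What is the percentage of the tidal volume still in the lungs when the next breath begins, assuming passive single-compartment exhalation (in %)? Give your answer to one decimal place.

Flow: 33 L/min ÷ 60 = 0.55 L/s.
R = (PIP − Pplat)/V̇ = (32.3 − 26.0) / 0.55 = 6.3/0.55 = 11.455 cmH2O·s/L.
C = Vt/(Pplat − PEEP) = 340.0 / (26.0 − 8) = 340.0/18.0 = 18.889 mL/cmH2O.
τ = R × C = 11.455 × 0.01889 L/cmH2O = 0.2164 s.
Fraction remaining at end-expiration = e^(−Te/τ) = e^(−0.47/0.2164) = 0.114 → 11.4%.

11.4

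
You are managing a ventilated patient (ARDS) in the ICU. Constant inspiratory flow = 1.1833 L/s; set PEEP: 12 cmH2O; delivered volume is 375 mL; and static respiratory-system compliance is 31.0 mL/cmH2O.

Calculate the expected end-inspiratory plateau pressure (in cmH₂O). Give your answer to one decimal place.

24.1

Pplat = PEEP + Vt / Cstat = 12 + 375 / 31.0 = 12 + 12.097 = 24.097 cmH2O.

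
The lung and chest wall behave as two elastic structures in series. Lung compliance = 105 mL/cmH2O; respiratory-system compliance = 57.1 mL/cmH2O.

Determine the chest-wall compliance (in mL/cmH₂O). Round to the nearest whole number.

1/Ccw = 1/Crs − 1/CL.
1/Ccw = 1/57.1 − 1/105 = 0.007989.
Ccw = 125.17 mL/cmH2O.

125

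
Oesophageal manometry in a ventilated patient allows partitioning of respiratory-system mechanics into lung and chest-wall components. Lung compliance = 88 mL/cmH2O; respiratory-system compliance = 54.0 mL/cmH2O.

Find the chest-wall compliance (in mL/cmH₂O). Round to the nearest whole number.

1/Ccw = 1/Crs − 1/CL.
1/Ccw = 1/54.0 − 1/88 = 0.007155.
Ccw = 139.76 mL/cmH2O.

140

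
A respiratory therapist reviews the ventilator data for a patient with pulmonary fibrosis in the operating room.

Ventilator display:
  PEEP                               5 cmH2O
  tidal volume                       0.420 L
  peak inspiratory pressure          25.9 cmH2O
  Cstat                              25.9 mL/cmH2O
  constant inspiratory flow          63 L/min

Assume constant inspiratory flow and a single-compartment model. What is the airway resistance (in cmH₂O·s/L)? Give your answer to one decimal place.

Flow: 63 L/min ÷ 60 = 1.05 L/s.
Equation of motion (constant flow): PIP = Vt/C + R·V̇ + PEEP.
R·V̇ = PIP − Vt/C − PEEP = 25.9 − 420/25.9 − 5 = 25.9 − 16.216 − 5 = 4.684 cmH2O.
R = 4.684 / 1.05 = 4.461 cmH2O·s/L.

4.5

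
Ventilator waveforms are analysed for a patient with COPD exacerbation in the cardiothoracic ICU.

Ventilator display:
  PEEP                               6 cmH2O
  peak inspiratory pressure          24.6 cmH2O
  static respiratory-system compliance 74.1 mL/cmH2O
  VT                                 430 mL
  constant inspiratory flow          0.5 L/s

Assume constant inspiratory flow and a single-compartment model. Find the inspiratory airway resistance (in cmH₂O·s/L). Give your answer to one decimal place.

Equation of motion (constant flow): PIP = Vt/C + R·V̇ + PEEP.
R·V̇ = PIP − Vt/C − PEEP = 24.6 − 430/74.1 − 6 = 24.6 − 5.803 − 6 = 12.797 cmH2O.
R = 12.797 / 0.5 = 25.594 cmH2O·s/L.

25.6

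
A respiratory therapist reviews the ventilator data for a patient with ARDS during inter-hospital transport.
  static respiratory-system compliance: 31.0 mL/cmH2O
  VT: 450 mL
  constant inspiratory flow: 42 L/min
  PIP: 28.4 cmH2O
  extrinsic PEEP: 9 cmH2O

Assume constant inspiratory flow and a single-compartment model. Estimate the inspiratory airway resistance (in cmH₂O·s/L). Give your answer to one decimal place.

7.0

Flow: 42 L/min ÷ 60 = 0.7 L/s.
Equation of motion (constant flow): PIP = Vt/C + R·V̇ + PEEP.
R·V̇ = PIP − Vt/C − PEEP = 28.4 − 450/31.0 − 9 = 28.4 − 14.516 − 9 = 4.884 cmH2O.
R = 4.884 / 0.7 = 6.977 cmH2O·s/L.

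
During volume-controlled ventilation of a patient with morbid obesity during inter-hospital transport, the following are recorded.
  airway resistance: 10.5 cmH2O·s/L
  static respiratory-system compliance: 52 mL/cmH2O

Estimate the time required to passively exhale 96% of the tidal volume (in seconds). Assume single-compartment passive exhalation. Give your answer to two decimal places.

1.76

τ = R × C = 10.5 × 52 mL/cmH2O = 10.5 × 0.052 L/cmH2O = 0.546 s.
Exhaled fraction f = 1 − e^(−t/τ) → t = −τ·ln(1 − f) = −0.546·ln(0.04) = 1.758 s.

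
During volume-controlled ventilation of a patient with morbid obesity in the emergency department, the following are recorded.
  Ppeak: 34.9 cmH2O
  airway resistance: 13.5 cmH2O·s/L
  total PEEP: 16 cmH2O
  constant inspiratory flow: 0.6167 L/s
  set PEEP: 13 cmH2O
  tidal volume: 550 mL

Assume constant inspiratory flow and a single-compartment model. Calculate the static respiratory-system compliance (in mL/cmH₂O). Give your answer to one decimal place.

Total PEEP = 16 cmH2O (set 13 + intrinsic 3); this is the baseline alveolar pressure.
Equation of motion (constant flow): PIP = Vt/C + R·V̇ + PEEP.
Vt/C = PIP − R·V̇ − PEEP = 34.9 − 13.5×0.6167 − 16 = 34.9 − 8.325 − 16 = 10.575 cmH2O.
C = Vt / 10.575 = 550 / 10.575 = 52.009 mL/cmH2O.

52.0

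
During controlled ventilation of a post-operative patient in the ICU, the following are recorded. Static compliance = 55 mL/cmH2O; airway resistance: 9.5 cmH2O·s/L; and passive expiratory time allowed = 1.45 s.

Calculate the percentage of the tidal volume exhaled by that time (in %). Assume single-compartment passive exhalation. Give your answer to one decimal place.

93.8

τ = R × C = 9.5 × 55 mL/cmH2O = 9.5 × 0.055 L/cmH2O = 0.5225 s.
Passive exhalation: V(t)/V₀ = e^(−t/τ) = e^(−1.45/0.5225) = 0.06234.
Fraction exhaled = 1 − 0.06234 = 0.9377 → 93.77%.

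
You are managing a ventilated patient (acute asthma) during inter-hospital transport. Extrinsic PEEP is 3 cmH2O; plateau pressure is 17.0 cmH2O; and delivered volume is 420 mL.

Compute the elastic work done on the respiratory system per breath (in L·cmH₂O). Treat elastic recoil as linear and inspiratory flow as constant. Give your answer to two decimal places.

Elastic work ≈ ½ × (Pplat − PEEP) × Vt = 0.5 × (17.0 − 3) × 0.420 L = 0.5 × 14.0 × 0.420 = 2.94 L·cmH2O.

2.94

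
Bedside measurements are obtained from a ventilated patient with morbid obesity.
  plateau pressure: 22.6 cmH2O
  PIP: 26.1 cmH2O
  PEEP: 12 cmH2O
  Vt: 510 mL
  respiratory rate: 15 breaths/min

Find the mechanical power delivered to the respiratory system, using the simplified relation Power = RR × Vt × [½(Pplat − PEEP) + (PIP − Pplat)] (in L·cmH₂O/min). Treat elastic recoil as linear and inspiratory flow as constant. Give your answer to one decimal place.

Per-breath work = Vt × [½(Pplat−PEEP) + (PIP−Pplat)] = 0.510 × [0.5×10.6 + 3.5] = 0.510 × 8.8 = 4.488 L·cmH2O.
Power = 15 × 4.488 = 67.32 L·cmH2O/min.

67.3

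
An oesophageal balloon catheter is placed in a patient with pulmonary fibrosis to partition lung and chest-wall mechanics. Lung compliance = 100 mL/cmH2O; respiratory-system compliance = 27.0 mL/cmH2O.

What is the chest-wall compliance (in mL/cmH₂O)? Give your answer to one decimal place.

37.0

1/Ccw = 1/Crs − 1/CL.
1/Ccw = 1/27.0 − 1/100 = 0.02704.
Ccw = 36.982 mL/cmH2O.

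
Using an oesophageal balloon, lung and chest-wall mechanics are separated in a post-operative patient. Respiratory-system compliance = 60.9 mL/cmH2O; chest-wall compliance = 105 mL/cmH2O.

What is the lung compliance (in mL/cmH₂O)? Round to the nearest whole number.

145

1/CL = 1/Crs − 1/Ccw.
1/CL = 1/60.9 − 1/105 = 0.006897.
CL = 144.99 mL/cmH2O.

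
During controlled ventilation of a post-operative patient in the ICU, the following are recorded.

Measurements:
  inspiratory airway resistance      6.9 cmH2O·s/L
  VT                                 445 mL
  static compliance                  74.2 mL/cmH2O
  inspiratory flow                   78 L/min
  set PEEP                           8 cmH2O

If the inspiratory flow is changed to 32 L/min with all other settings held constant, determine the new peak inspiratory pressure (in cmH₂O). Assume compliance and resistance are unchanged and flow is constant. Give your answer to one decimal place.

Flow: 78 L/min ÷ 60 = 1.3 L/s.
New flow: 32 L/min ÷ 60 = 0.5333 L/s.
PIP = Vt/C + R·V̇ + PEEP (constant-flow equation of motion).
Only the resistive term changes: ΔPIP = R × ΔV̇ = 6.9 × (0.5333 − 1.3) = 6.9 × -0.7667 = -5.29 cmH2O.
Original PIP = 445/74.2 + 6.9×1.3 + 8 = 22.967 cmH2O; new PIP = 22.967 + (-5.29) = 17.677 cmH2O.

17.7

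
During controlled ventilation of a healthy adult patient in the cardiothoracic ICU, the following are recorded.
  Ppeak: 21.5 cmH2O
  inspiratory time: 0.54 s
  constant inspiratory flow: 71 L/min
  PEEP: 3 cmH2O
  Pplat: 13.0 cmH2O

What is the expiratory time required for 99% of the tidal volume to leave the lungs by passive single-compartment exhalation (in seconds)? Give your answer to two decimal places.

Flow: 71 L/min ÷ 60 = 1.1833 L/s.
Vt = flow × Ti = 1.1833 L/s × 0.54 s × 1000 mL/L = 638.98 mL.
R = (PIP − Pplat)/V̇ = (21.5 − 13.0) / 1.1833 = 8.5/1.1833 = 7.183 cmH2O·s/L.
C = Vt/(Pplat − PEEP) = 638.98 / (13.0 − 3) = 638.98/10.0 = 63.898 mL/cmH2O.
τ = R × C = 7.183 × 0.0639 L/cmH2O = 0.459 s.
t = −τ·ln(1 − 0.99) = −0.459·ln(0.01) = 2.114 s.

2.11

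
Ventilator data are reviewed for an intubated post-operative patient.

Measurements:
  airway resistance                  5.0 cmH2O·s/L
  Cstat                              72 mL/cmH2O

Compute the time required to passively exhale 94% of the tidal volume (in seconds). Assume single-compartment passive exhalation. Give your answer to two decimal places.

1.01

τ = R × C = 5.0 × 72 mL/cmH2O = 5.0 × 0.072 L/cmH2O = 0.36 s.
Exhaled fraction f = 1 − e^(−t/τ) → t = −τ·ln(1 − f) = −0.36·ln(0.06) = 1.013 s.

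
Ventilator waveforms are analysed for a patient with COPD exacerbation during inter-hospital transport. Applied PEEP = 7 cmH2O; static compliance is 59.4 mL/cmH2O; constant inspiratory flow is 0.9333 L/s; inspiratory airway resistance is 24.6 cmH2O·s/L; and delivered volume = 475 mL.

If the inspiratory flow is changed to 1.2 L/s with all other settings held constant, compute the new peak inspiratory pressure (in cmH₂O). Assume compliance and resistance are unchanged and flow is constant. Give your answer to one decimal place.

44.5

PIP = Vt/C + R·V̇ + PEEP (constant-flow equation of motion).
Only the resistive term changes: ΔPIP = R × ΔV̇ = 24.6 × (1.2 − 0.9333) = 24.6 × 0.2667 = 6.561 cmH2O.
Original PIP = 475/59.4 + 24.6×0.9333 + 7 = 37.956 cmH2O; new PIP = 37.956 + (6.561) = 44.517 cmH2O.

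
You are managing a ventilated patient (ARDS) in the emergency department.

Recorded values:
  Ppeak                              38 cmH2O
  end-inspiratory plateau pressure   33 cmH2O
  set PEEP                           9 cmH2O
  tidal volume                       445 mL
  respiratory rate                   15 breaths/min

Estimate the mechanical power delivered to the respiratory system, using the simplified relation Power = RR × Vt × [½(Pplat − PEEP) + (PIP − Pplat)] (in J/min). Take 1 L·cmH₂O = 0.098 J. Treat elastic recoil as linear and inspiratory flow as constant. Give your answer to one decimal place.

Per-breath work = Vt × [½(Pplat−PEEP) + (PIP−Pplat)] = 0.445 × [0.5×24.0 + 5.0] = 0.445 × 17.0 = 7.565 L·cmH2O.
Power = 15 × 7.565 = 113.48 L·cmH2O/min.
× 0.098 J/(L·cmH2O) → 11.121 J/min.

11.1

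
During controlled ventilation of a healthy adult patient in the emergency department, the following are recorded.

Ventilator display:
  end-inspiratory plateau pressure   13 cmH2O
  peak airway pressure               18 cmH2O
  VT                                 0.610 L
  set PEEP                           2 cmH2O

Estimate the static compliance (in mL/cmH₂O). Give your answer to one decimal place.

Cstat = Vt / (Pplat − PEEP) = 610 / (13 − 2) = 610 / 11.0 = 55.455 mL/cmH2O.

55.5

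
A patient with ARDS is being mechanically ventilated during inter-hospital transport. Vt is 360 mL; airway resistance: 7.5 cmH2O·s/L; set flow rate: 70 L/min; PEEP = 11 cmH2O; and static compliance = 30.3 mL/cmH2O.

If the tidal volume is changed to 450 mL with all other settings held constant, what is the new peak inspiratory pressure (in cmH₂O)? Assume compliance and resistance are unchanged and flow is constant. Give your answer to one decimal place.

34.6

Flow: 70 L/min ÷ 60 = 1.1667 L/s.
PIP = Vt/C + R·V̇ + PEEP (constant-flow equation of motion).
Only the elastic term changes: ΔPIP = ΔVt / C = (450 − 360) / 30.3 = 2.97 cmH2O.
Original PIP = 360/30.3 + 7.5×1.1667 + 11 = 31.631 cmH2O; new PIP = 31.631 + (2.97) = 34.601 cmH2O.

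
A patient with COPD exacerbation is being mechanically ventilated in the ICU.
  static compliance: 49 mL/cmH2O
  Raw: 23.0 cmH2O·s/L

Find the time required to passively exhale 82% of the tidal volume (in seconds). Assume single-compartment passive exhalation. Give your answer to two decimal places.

1.93

τ = R × C = 23.0 × 49 mL/cmH2O = 23.0 × 0.049 L/cmH2O = 1.127 s.
Exhaled fraction f = 1 − e^(−t/τ) → t = −τ·ln(1 − f) = −1.127·ln(0.18) = 1.933 s.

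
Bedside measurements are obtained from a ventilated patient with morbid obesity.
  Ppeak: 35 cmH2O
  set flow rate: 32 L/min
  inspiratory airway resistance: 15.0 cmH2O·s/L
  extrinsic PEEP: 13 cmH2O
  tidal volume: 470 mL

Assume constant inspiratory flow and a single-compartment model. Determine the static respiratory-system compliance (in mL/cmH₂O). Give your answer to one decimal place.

33.6

Flow: 32 L/min ÷ 60 = 0.5333 L/s.
Equation of motion (constant flow): PIP = Vt/C + R·V̇ + PEEP.
Vt/C = PIP − R·V̇ − PEEP = 35 − 15.0×0.5333 − 13 = 35 − 8.0 − 13 = 14.0 cmH2O.
C = Vt / 14.0 = 470 / 14.0 = 33.571 mL/cmH2O.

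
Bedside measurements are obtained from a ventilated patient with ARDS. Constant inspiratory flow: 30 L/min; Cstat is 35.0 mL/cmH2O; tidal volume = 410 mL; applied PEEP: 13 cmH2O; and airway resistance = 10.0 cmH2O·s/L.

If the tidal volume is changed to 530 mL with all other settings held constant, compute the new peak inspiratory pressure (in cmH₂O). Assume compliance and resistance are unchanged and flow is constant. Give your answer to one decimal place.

33.1

Flow: 30 L/min ÷ 60 = 0.5 L/s.
PIP = Vt/C + R·V̇ + PEEP (constant-flow equation of motion).
Only the elastic term changes: ΔPIP = ΔVt / C = (530 − 410) / 35.0 = 3.429 cmH2O.
Original PIP = 410/35.0 + 10.0×0.5 + 13 = 29.714 cmH2O; new PIP = 29.714 + (3.429) = 33.143 cmH2O.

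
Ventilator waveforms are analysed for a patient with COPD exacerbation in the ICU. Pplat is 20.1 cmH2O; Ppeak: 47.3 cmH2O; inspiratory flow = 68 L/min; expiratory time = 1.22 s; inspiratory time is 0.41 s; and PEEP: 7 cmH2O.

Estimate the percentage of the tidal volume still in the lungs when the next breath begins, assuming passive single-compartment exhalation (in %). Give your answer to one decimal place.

23.9

Flow: 68 L/min ÷ 60 = 1.1333 L/s.
Vt = flow × Ti = 1.1333 L/s × 0.41 s × 1000 mL/L = 464.65 mL.
R = (PIP − Pplat)/V̇ = (47.3 − 20.1) / 1.1333 = 27.2/1.1333 = 24.001 cmH2O·s/L.
C = Vt/(Pplat − PEEP) = 464.65 / (20.1 − 7) = 464.65/13.1 = 35.469 mL/cmH2O.
τ = R × C = 24.001 × 0.03547 L/cmH2O = 0.8513 s.
Fraction remaining at end-expiration = e^(−Te/τ) = e^(−1.22/0.8513) = 0.2386 → 23.86%.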